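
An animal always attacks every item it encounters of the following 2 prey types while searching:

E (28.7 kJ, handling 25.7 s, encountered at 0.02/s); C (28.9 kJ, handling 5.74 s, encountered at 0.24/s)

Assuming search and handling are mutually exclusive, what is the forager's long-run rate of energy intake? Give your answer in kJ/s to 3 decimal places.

Energy encountered per unit search time: 0.02×28.7 + 0.24×28.9 = 7.51 kJ/s.
Handling time per unit search time: 0.02×25.7 + 0.24×5.74 = 1.892.
Rate = 7.51/(1 + 1.892) = 2.597 kJ/s.

2.597 kJ/s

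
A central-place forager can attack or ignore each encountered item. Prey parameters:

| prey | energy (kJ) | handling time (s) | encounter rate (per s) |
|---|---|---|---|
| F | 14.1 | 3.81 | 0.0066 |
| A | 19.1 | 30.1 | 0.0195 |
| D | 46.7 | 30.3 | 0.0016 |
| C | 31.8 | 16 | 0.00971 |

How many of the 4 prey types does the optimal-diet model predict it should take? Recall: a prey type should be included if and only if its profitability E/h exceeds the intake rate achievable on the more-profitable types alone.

Profitabilities (E/h, kJ/s): F 3.7, C 1.99, D 1.54, A 0.635. Add prey in this order while the next type's profitability exceeds the intake rate on those already taken.
Rate on top 1: 0.09078. C: 1.99 > 0.09078 → include.
Rate on top 2: 0.3404. D: 1.54 > 0.3404 → include.
Rate on top 3: 0.3878. A: 0.635 > 0.3878 → include.
Optimal diet: F, C, D, A — 4 of 4 types.

4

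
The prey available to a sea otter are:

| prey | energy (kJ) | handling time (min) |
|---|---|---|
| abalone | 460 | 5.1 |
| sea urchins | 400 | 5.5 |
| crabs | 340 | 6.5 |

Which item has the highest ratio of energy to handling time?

In descending order of E/h:
abalone: 460/5.1 = 90.2 kJ/min
sea urchins: 400/5.5 = 72.7 kJ/min
crabs: 340/6.5 = 52.3 kJ/min

abalone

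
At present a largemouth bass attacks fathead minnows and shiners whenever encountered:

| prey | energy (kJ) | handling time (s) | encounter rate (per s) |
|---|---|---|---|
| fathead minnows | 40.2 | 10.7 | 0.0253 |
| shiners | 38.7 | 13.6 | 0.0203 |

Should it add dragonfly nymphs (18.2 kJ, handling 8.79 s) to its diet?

Yes

Intake rate on the current diet: R = (0.0253×40.2 + 0.0203×38.7) / (1 + 0.0253×10.7 + 0.0203×13.6) = 1.803/1.547 = 1.165 kJ/s.
Profitability of dragonfly nymphs: 18.2/8.79 = 2.071 kJ/s.
2.071 > 1.165, so adding dragonfly nymphs raises the average — include it.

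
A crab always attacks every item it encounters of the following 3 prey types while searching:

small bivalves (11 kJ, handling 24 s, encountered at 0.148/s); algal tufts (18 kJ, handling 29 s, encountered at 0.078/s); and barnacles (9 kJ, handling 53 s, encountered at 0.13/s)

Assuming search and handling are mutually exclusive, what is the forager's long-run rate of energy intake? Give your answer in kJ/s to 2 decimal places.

0.31 kJ/s

R = Σλ_iE_i / (1 + Σλ_ih_i)
Numerator: 0.148×11 + 0.078×18 + 0.13×9 = 4.202
Denominator: 1 + 0.148×24 + 0.078×29 + 0.13×53 = 13.7
R = 4.202/13.7 = 0.3066 kJ/s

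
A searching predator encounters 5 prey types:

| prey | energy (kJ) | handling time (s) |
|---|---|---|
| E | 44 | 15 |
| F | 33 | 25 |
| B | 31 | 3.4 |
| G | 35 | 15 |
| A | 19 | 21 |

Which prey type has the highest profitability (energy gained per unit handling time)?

B

Profitability E/h (kJ/s): E = 44/15 = 2.93, F = 33/25 = 1.32, B = 31/3.4 = 9.12, G = 35/15 = 2.33, A = 19/21 = 0.905.
Ranked: B > E > G > F > A.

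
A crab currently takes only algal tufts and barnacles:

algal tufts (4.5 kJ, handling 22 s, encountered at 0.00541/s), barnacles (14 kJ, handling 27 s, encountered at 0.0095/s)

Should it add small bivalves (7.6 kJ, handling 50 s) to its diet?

Yes

Intake rate on the current diet: R = (0.00541×4.5 + 0.0095×14) / (1 + 0.00541×22 + 0.0095×27) = 0.1573/1.376 = 0.1144 kJ/s.
Profitability of small bivalves: 7.6/50 = 0.152 kJ/s.
0.152 > 0.1144, so adding small bivalves raises the average — include it.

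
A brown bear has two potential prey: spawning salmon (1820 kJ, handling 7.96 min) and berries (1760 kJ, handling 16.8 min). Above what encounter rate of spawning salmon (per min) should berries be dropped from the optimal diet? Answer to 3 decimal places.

Drop berries once their profitability E₂/h₂ falls below the rate achievable on spawning salmon alone: E₂/h₂ = λE₁/(1 + λh₁).
Solve for λ: λE₁h₂ = E₂(1 + λh₁) → λ(E₁h₂ − E₂h₁) = E₂ → λ = E₂/(E₁h₂ − E₂h₁).
λ = 1760/(1820×16.8 − 1760×7.96) = 1760/1.657e+04 = 0.1062 per min.

0.106 per min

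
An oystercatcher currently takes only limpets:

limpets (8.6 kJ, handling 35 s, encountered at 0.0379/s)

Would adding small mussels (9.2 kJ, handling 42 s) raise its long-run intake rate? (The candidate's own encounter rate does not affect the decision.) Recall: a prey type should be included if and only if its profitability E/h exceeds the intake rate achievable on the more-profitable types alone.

Current rate: (0.0379×8.6)/(1 + 0.0379×35) = 0.1401 kJ/s.
small mussels: E/h = 9.2/42 = 0.219 kJ/s.
Since 0.219 > R, including small mussels increases the long-run rate.

Yes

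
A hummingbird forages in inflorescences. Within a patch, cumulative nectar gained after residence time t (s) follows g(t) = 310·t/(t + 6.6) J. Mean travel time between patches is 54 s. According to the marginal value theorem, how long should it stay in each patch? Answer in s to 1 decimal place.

18.9 s

Optimal t* satisfies g'(t*) = g(t*)/(T + t*).
g'(t) = 310·6.6/(t + 6.6)². Setting 310·6.6/(t+6.6)² = 310t/[(t+6.6)(54+t)] gives 6.6(54+t) = t(t+6.6), so t² = 6.6×54 = 356.4.
t* = √356.4 = 18.88 s.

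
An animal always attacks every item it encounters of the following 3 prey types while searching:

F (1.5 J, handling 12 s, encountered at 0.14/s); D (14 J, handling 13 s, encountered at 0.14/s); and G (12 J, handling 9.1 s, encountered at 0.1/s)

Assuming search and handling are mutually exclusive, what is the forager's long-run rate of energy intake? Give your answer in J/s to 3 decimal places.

R = Σλ_iE_i / (1 + Σλ_ih_i)
Numerator: 0.14×1.5 + 0.14×14 + 0.1×12 = 3.37
Denominator: 1 + 0.14×12 + 0.14×13 + 0.1×9.1 = 5.41
R = 3.37/5.41 = 0.6229 J/s

0.623 J/s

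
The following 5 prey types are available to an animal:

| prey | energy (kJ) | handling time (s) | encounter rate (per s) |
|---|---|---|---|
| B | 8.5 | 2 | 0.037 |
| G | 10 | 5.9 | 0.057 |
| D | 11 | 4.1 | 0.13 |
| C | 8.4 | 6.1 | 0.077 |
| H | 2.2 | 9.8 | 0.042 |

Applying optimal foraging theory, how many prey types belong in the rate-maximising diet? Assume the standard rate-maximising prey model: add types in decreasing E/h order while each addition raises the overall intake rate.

Profitabilities (E/h, kJ/s): B 4.25, D 2.68, G 1.69, C 1.38, H 0.224. Add prey in this order while the next type's profitability exceeds the intake rate on those already taken.
Rate on top 1: 0.2928. D: 2.68 > 0.2928 → include.
Rate on top 2: 1.086. G: 1.69 > 1.086 → include.
Rate on top 3: 1.191. C: 1.38 > 1.191 → include.
Rate on top 4: 1.227. H: 0.224 < 1.227 → exclude; stop.
Optimal diet: B, D, G, C — 4 of 5 types.

4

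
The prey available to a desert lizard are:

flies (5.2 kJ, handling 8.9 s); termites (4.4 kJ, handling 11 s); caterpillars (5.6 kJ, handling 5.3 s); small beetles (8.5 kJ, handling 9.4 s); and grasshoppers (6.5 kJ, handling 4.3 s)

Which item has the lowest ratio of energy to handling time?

Profitability E/h (kJ/s): flies = 5.2/8.9 = 0.584, termites = 4.4/11 = 0.4, caterpillars = 5.6/5.3 = 1.06, small beetles = 8.5/9.4 = 0.904, grasshoppers = 6.5/4.3 = 1.51.
Ranked: grasshoppers > caterpillars > small beetles > flies > termites.

termites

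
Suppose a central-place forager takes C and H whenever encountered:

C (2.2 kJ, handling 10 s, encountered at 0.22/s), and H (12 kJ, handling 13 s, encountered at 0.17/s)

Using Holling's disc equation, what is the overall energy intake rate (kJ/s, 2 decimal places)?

0.47 kJ/s

R = (0.22×2.2 + 0.17×12) / (1 + 0.22×10 + 0.17×13) = 2.524/5.41 = 0.4665 kJ/s.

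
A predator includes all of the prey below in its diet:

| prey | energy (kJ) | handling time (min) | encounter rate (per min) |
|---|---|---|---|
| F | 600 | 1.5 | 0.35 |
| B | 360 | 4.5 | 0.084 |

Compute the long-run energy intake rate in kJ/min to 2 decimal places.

Energy encountered per unit search time: 0.35×600 + 0.084×360 = 240.2 kJ/min.
Handling time per unit search time: 0.35×1.5 + 0.084×4.5 = 0.903.
Rate = 240.2/(1 + 0.903) = 126.2 kJ/min.

126.24 kJ/min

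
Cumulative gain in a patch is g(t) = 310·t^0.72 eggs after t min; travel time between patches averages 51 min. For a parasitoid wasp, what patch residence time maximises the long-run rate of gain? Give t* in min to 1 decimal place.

Optimal t* satisfies g'(t*) = g(t*)/(T + t*).
g'(t) = 0.72·310·t^-0.28. Setting 0.72·310·t^-0.28 = 310·t^0.72/(51+t) gives 0.72(51+t) = t, so 0.28·t = 0.72×51.
t* = 0.72×51/0.28 = 131.1 min.

131.1 min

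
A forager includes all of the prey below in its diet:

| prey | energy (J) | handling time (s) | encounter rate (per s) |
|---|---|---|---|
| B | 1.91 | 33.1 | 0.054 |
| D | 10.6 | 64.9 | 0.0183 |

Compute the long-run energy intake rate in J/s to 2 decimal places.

R = Σλ_iE_i / (1 + Σλ_ih_i)
Numerator: 0.054×1.91 + 0.0183×10.6 = 0.2971
Denominator: 1 + 0.054×33.1 + 0.0183×64.9 = 3.975
R = 0.2971/3.975 = 0.07475 J/s

0.07 J/s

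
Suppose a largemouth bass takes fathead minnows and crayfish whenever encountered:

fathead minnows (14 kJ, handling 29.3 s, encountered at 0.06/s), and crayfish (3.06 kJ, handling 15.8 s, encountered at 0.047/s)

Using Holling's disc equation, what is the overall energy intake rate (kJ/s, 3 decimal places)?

R = (0.06×14 + 0.047×3.06) / (1 + 0.06×29.3 + 0.047×15.8) = 0.9838/3.501 = 0.281 kJ/s.

0.281 kJ/s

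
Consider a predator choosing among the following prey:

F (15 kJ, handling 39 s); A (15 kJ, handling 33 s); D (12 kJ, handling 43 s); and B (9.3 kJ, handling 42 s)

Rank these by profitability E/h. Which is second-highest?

In descending order of E/h:
A: 15/33 = 0.455 kJ/s
F: 15/39 = 0.385 kJ/s
D: 12/43 = 0.279 kJ/s
B: 9.3/42 = 0.221 kJ/s

F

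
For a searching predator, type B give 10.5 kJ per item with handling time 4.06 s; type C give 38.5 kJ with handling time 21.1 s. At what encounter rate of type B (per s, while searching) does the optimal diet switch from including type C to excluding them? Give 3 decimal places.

At the threshold, the rate on type B alone equals the profitability of type C: λ·10.5/(1 + λ·4.06) = 38.5/21.1 = 1.825.
Rearranging, λ(10.5 − 1.825×4.06) = 1.825, so λ = 1.825/3.092 = 0.5901 per s.

0.590 per s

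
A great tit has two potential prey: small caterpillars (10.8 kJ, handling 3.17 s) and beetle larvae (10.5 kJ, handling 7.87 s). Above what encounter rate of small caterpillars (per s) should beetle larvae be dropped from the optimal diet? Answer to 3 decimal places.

0.203 per s

The zero-one rule: include beetle larvae iff E₂/h₂ > λE₁/(1+λh₁). Equality gives the switch point.
λE₁h₂ = E₂ + λE₂h₁ ⇒ λ = E₂/(E₁h₂ − E₂h₁) = 10.5/(85 − 33.28) = 0.2031 per s.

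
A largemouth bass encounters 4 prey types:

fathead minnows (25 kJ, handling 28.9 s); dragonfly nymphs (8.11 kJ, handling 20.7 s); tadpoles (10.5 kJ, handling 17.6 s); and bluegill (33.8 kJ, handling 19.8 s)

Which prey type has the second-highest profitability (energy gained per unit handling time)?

fathead minnows

Profitability E/h (kJ/s): fathead minnows = 25/28.9 = 0.865, dragonfly nymphs = 8.11/20.7 = 0.392, tadpoles = 10.5/17.6 = 0.597, bluegill = 33.8/19.8 = 1.71.
Ranked: bluegill > fathead minnows > tadpoles > dragonfly nymphs.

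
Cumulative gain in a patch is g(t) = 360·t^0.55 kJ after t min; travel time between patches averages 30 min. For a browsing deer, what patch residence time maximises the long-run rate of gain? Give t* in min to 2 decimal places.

Optimal t* satisfies g'(t*) = g(t*)/(T + t*).
g'(t) = 0.55·360·t^-0.45. Setting 0.55·360·t^-0.45 = 360·t^0.55/(30+t) gives 0.55(30+t) = t, so 0.45·t = 0.55×30.
t* = 0.55×30/0.45 = 36.67 min.

36.67 min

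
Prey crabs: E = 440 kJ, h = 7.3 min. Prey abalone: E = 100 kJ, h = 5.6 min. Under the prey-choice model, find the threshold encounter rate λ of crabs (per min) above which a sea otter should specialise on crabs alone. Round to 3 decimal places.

0.058 per min

Drop abalone once their profitability E₂/h₂ falls below the rate achievable on crabs alone: E₂/h₂ = λE₁/(1 + λh₁).
Solve for λ: λE₁h₂ = E₂(1 + λh₁) → λ(E₁h₂ − E₂h₁) = E₂ → λ = E₂/(E₁h₂ − E₂h₁).
λ = 100/(440×5.6 − 100×7.3) = 100/1734 = 0.05767 per min.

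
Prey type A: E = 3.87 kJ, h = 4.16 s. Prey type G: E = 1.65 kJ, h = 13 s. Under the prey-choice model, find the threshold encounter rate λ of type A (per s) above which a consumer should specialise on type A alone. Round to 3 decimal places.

0.038 per s

Drop type G once their profitability E₂/h₂ falls below the rate achievable on type A alone: E₂/h₂ = λE₁/(1 + λh₁).
Solve for λ: λE₁h₂ = E₂(1 + λh₁) → λ(E₁h₂ − E₂h₁) = E₂ → λ = E₂/(E₁h₂ − E₂h₁).
λ = 1.65/(3.87×13 − 1.65×4.16) = 1.65/43.45 = 0.03798 per s.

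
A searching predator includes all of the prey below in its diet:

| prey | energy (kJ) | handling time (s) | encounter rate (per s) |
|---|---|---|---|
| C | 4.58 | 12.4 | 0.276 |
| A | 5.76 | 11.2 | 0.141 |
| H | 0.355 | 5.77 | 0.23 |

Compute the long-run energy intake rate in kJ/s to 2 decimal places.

0.29 kJ/s

Energy encountered per unit search time: 0.276×4.58 + 0.141×5.76 + 0.23×0.355 = 2.158 kJ/s.
Handling time per unit search time: 0.276×12.4 + 0.141×11.2 + 0.23×5.77 = 6.329.
Rate = 2.158/(1 + 6.329) = 0.2944 kJ/s.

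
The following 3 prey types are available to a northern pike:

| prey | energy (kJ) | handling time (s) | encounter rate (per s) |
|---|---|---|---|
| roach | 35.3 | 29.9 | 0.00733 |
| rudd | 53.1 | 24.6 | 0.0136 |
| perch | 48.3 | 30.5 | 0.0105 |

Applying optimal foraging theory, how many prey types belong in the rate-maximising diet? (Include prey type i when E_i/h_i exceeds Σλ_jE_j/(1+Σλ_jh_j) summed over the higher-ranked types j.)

E/h in descending order: rudd 2.16, perch 1.58, roach 1.18 kJ/s. The optimal diet is the largest prefix of this list for which every included type satisfies E_i/h_i > R on the types above it.
Rate on top 1: 0.5411. perch: 1.58 > 0.5411 → include.
Rate on top 2: 0.7429. roach: 1.18 > 0.7429 → include.
Optimal diet: rudd, perch, roach — 3 of 3 types.

3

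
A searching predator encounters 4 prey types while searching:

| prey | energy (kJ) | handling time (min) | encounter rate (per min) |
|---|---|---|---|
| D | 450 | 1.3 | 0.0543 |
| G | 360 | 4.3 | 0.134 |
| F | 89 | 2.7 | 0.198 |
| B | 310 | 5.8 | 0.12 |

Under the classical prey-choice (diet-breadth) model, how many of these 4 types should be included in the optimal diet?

3

Profitabilities (E/h, kJ/min): D 346, G 83.7, B 53.4, F 33. Add prey in this order while the next type's profitability exceeds the intake rate on those already taken.
Rate on top 1: 22.82. G: 83.7 > 22.82 → include.
Rate on top 2: 44.13. B: 53.4 > 44.13 → include.
Rate on top 3: 46.9. F: 33 < 46.9 → exclude; stop.
Optimal diet: D, G, B — 3 of 4 types.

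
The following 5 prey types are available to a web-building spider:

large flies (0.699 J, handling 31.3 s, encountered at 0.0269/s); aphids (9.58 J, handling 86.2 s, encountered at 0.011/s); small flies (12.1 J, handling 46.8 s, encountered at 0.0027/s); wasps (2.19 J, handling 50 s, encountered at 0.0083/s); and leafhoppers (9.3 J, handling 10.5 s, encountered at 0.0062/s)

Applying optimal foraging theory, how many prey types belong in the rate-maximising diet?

3

E/h in descending order: leafhoppers 0.886, small flies 0.259, aphids 0.111, wasps 0.0438, large flies 0.0223 J/s. The optimal diet is the largest prefix of this list for which every included type satisfies E_i/h_i > R on the types above it.
Rate on top 1: 0.05414. small flies: 0.259 > 0.05414 → include.
Rate on top 2: 0.07581. aphids: 0.111 > 0.07581 → include.
Rate on top 3: 0.09147. wasps: 0.0438 < 0.09147 → exclude; stop.
Optimal diet: leafhoppers, small flies, aphids — 3 of 5 types.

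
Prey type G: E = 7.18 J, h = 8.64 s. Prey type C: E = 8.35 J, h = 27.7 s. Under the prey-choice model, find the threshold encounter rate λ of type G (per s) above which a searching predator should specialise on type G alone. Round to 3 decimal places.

The zero-one rule: include type C iff E₂/h₂ > λE₁/(1+λh₁). Equality gives the switch point.
λE₁h₂ = E₂ + λE₂h₁ ⇒ λ = E₂/(E₁h₂ − E₂h₁) = 8.35/(198.9 − 72.14) = 0.06588 per s.

0.066 per s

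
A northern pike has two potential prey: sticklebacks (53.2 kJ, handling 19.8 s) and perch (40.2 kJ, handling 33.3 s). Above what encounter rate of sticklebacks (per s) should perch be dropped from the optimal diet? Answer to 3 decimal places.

0.041 per s

At the threshold, the rate on sticklebacks alone equals the profitability of perch: λ·53.2/(1 + λ·19.8) = 40.2/33.3 = 1.207.
Rearranging, λ(53.2 − 1.207×19.8) = 1.207, so λ = 1.207/29.3 = 0.04121 per s.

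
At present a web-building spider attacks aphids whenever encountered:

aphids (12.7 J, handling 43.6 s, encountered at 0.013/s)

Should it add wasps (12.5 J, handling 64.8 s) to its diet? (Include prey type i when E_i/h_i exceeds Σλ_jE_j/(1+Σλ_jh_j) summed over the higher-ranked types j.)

Current rate: (0.013×12.7)/(1 + 0.013×43.6) = 0.1054 J/s.
wasps: E/h = 12.5/64.8 = 0.1929 J/s.
Since 0.1929 > R, including wasps increases the long-run rate.

Yes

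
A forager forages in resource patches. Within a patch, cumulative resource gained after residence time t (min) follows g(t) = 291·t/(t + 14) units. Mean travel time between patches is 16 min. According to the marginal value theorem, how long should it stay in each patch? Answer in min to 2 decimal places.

14.97 min

By the marginal value theorem, leave when the instantaneous gain rate g'(t) equals the habitat-wide average g(t)/(T + t).
g'(t) = 291·14/(t + 14)². Setting 291·14/(t+14)² = 291t/[(t+14)(16+t)] gives 14(16+t) = t(t+14), so t² = 14×16 = 224.
t* = √224 = 14.97 min.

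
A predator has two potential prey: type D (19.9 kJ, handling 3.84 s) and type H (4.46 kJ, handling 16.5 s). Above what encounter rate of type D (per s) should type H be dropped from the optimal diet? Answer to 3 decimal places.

Drop type H once their profitability E₂/h₂ falls below the rate achievable on type D alone: E₂/h₂ = λE₁/(1 + λh₁).
Solve for λ: λE₁h₂ = E₂(1 + λh₁) → λ(E₁h₂ − E₂h₁) = E₂ → λ = E₂/(E₁h₂ − E₂h₁).
λ = 4.46/(19.9×16.5 − 4.46×3.84) = 4.46/311.2 = 0.01433 per s.

0.014 per s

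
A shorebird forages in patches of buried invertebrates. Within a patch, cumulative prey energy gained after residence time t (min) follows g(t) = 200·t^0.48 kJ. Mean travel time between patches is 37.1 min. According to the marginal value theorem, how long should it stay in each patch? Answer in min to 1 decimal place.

34.2 min

Maximise g(t)/(T+t): set derivative to zero → g'(t)(T+t) = g(t).
g'(t) = 0.48·200·t^-0.52. Setting 0.48·200·t^-0.52 = 200·t^0.48/(37.1+t) gives 0.48(37.1+t) = t, so 0.52·t = 0.48×37.1.
t* = 0.48×37.1/0.52 = 34.25 min.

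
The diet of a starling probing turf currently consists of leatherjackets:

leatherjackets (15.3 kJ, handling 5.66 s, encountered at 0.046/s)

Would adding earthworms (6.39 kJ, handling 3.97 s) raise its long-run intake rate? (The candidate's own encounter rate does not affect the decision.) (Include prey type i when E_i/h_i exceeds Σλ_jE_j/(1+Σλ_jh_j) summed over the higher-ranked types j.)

On leatherjackets alone, R = ΣλE/(1+Σλh) = 0.7038/1.26 = 0.5584 kJ/s.
earthworms: E/h = 6.39/3.97 = 1.61 kJ/s.
1.61 > 0.5584, so adding earthworms raises the average — include it.

Yes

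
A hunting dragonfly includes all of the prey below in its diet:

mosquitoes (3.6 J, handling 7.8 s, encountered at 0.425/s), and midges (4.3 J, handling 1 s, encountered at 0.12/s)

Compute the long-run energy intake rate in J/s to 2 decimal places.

R = Σλ_iE_i / (1 + Σλ_ih_i)
Numerator: 0.425×3.6 + 0.12×4.3 = 2.046
Denominator: 1 + 0.425×7.8 + 0.12×1 = 4.435
R = 2.046/4.435 = 0.4613 J/s

0.46 J/s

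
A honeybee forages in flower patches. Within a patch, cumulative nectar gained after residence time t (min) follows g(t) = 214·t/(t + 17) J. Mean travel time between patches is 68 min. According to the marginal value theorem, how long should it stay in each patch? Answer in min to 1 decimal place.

Maximise g(t)/(T+t): set derivative to zero → g'(t)(T+t) = g(t).
g'(t) = 214·17/(t + 17)². Setting 214·17/(t+17)² = 214t/[(t+17)(68+t)] gives 17(68+t) = t(t+17), so t² = 17×68 = 1156.
t* = √1156 = 34 min.

34.0 min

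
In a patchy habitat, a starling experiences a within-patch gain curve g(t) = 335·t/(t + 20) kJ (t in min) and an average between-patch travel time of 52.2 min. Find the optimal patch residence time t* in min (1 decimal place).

By the marginal value theorem, leave when the instantaneous gain rate g'(t) equals the habitat-wide average g(t)/(T + t).
g'(t) = 335·20/(t + 20)². Setting 335·20/(t+20)² = 335t/[(t+20)(52.2+t)] gives 20(52.2+t) = t(t+20), so t² = 20×52.2 = 1044.
t* = √1044 = 32.31 min.

32.3 min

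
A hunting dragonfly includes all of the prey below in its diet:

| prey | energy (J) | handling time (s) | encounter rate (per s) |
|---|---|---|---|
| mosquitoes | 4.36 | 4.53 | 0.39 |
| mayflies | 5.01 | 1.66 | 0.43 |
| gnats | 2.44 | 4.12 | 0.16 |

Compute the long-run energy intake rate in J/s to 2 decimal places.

R = Σλ_iE_i / (1 + Σλ_ih_i)
Numerator: 0.39×4.36 + 0.43×5.01 + 0.16×2.44 = 4.245
Denominator: 1 + 0.39×4.53 + 0.43×1.66 + 0.16×4.12 = 4.14
R = 4.245/4.14 = 1.025 J/s

1.03 J/s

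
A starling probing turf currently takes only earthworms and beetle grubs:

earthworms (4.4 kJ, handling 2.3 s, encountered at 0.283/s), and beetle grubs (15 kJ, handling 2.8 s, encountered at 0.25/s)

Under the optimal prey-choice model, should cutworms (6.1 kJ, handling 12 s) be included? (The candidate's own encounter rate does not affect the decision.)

Current rate: (0.283×4.4 + 0.25×15)/(1 + 0.283×2.3 + 0.25×2.8) = 2.125 kJ/s.
cutworms: E/h = 6.1/12 = 0.5083 kJ/s.
Since 0.5083 < R, time spent handling cutworms is better spent searching.

No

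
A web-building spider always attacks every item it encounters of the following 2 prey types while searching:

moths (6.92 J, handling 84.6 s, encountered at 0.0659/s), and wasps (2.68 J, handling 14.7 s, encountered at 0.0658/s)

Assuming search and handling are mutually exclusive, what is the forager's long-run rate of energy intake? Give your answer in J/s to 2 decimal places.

0.08 J/s

Energy encountered per unit search time: 0.0659×6.92 + 0.0658×2.68 = 0.6324 J/s.
Handling time per unit search time: 0.0659×84.6 + 0.0658×14.7 = 6.542.
Rate = 0.6324/(1 + 6.542) = 0.08384 J/s.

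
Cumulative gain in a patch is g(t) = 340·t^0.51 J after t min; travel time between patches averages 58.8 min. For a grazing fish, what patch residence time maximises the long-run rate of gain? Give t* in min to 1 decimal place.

61.2 min

By the marginal value theorem, leave when the instantaneous gain rate g'(t) equals the habitat-wide average g(t)/(T + t).
g'(t) = 0.51·340·t^-0.49. Setting 0.51·340·t^-0.49 = 340·t^0.51/(58.8+t) gives 0.51(58.8+t) = t, so 0.49·t = 0.51×58.8.
t* = 0.51×58.8/0.49 = 61.2 min.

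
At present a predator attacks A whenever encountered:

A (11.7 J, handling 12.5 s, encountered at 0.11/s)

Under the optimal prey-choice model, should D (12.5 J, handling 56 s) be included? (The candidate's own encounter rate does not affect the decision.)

No

On A alone, R = ΣλE/(1+Σλh) = 1.287/2.375 = 0.5419 J/s.
D: E/h = 12.5/56 = 0.2232 J/s.
Since 0.2232 < R, time spent handling D is better spent searching.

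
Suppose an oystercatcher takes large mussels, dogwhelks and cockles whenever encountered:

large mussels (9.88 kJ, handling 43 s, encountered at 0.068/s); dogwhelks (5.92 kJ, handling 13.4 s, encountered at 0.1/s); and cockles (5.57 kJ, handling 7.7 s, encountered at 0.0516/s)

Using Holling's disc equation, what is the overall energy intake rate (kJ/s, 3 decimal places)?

Energy encountered per unit search time: 0.068×9.88 + 0.1×5.92 + 0.0516×5.57 = 1.551 kJ/s.
Handling time per unit search time: 0.068×43 + 0.1×13.4 + 0.0516×7.7 = 4.661.
Rate = 1.551/(1 + 4.661) = 0.274 kJ/s.

0.274 kJ/s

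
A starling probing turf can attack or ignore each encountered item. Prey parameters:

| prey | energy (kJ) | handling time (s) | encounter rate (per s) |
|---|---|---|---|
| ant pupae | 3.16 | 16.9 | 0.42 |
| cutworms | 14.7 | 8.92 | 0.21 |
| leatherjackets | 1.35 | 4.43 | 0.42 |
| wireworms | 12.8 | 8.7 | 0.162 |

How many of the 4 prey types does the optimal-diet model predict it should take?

2

Rank by E/h (kJ/s): cutworms 1.65, wireworms 1.47, leatherjackets 0.305, ant pupae 0.187. Include each in turn until the next type's E/h falls below the running intake rate.
Rate on top 1: 1.074. wireworms: 1.47 > 1.074 → include.
Rate on top 2: 1.205. leatherjackets: 0.305 < 1.205 → exclude; stop.
Optimal diet: cutworms, wireworms — 2 of 4 types.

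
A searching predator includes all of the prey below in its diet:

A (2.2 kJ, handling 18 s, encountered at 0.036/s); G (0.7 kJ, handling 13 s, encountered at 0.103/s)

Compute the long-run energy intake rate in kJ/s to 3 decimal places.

R = Σλ_iE_i / (1 + Σλ_ih_i)
Numerator: 0.036×2.2 + 0.103×0.7 = 0.1513
Denominator: 1 + 0.036×18 + 0.103×13 = 2.987
R = 0.1513/2.987 = 0.05065 kJ/s

0.051 kJ/s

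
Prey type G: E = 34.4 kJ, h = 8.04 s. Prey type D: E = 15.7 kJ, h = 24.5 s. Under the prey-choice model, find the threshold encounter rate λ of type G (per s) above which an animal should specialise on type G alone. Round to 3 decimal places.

0.022 per s

The zero-one rule: include type D iff E₂/h₂ > λE₁/(1+λh₁). Equality gives the switch point.
λE₁h₂ = E₂ + λE₂h₁ ⇒ λ = E₂/(E₁h₂ − E₂h₁) = 15.7/(842.8 − 126.2) = 0.02191 per s.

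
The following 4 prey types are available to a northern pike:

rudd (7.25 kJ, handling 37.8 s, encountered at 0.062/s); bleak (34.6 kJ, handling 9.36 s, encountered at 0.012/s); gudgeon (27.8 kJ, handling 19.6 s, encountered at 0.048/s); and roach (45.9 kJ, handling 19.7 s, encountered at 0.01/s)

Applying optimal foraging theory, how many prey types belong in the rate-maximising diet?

Profitabilities (E/h, kJ/s): bleak 3.7, roach 2.33, gudgeon 1.42, rudd 0.192. Add prey in this order while the next type's profitability exceeds the intake rate on those already taken.
Rate on top 1: 0.3733. roach: 2.33 > 0.3733 → include.
Rate on top 2: 0.6677. gudgeon: 1.42 > 0.6677 → include.
Rate on top 3: 0.9815. rudd: 0.192 < 0.9815 → exclude; stop.
Optimal diet: bleak, roach, gudgeon — 3 of 4 types.

3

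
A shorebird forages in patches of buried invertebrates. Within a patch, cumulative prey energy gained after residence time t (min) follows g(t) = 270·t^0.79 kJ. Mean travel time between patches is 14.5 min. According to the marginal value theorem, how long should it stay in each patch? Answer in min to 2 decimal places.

54.55 min

By the marginal value theorem, leave when the instantaneous gain rate g'(t) equals the habitat-wide average g(t)/(T + t).
g'(t) = 0.79·270·t^-0.21. Setting 0.79·270·t^-0.21 = 270·t^0.79/(14.5+t) gives 0.79(14.5+t) = t, so 0.21·t = 0.79×14.5.
t* = 0.79×14.5/0.21 = 54.55 min.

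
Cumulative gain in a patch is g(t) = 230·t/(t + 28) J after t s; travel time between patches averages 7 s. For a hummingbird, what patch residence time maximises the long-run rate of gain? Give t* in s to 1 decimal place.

By the marginal value theorem, leave when the instantaneous gain rate g'(t) equals the habitat-wide average g(t)/(T + t).
g'(t) = 230·28/(t + 28)². Setting 230·28/(t+28)² = 230t/[(t+28)(7+t)] gives 28(7+t) = t(t+28), so t² = 28×7 = 196.
t* = √196 = 14 s.

14.0 s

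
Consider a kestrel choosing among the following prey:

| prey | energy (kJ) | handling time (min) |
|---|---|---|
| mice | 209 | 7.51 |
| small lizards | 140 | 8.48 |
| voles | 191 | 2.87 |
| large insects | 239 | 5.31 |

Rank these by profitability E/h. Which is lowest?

Profitability E/h (kJ/min): mice = 209/7.51 = 27.8, small lizards = 140/8.48 = 16.5, voles = 191/2.87 = 66.6, large insects = 239/5.31 = 45.
Ranked: voles > large insects > mice > small lizards.

small lizards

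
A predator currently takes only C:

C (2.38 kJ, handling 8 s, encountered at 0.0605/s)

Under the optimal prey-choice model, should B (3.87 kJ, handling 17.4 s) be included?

Yes

Current rate: (0.0605×2.38)/(1 + 0.0605×8) = 0.09703 kJ/s.
Profitability of B: 3.87/17.4 = 0.2224 kJ/s.
Since 0.2224 > R, including B increases the long-run rate.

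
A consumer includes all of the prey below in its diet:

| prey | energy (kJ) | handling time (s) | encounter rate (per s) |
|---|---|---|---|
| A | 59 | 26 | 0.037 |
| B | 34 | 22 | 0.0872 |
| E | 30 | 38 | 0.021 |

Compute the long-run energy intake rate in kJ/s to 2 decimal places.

1.23 kJ/s

R = Σλ_iE_i / (1 + Σλ_ih_i)
Numerator: 0.037×59 + 0.0872×34 + 0.021×30 = 5.778
Denominator: 1 + 0.037×26 + 0.0872×22 + 0.021×38 = 4.678
R = 5.778/4.678 = 1.235 kJ/s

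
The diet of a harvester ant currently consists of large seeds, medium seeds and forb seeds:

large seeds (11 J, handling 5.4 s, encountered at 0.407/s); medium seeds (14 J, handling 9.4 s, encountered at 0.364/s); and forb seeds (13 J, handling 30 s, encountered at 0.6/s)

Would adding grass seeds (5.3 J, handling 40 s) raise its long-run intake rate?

On large seeds, medium seeds and forb seeds alone, R = ΣλE/(1+Σλh) = 17.37/24.62 = 0.7057 J/s.
grass seeds: E/h = 5.3/40 = 0.1325 J/s.
0.1325 < 0.7057, so adding grass seeds would lower the average — exclude it.

No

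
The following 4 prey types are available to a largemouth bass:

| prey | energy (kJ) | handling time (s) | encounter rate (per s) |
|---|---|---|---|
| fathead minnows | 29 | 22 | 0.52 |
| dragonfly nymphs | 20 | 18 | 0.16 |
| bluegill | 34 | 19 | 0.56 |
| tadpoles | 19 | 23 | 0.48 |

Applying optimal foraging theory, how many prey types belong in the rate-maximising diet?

1

Rank by E/h (kJ/s): bluegill 1.79, fathead minnows 1.32, dragonfly nymphs 1.11, tadpoles 0.826. Include each in turn until the next type's E/h falls below the running intake rate.
Rate on top 1: 1.636. fathead minnows: 1.32 < 1.636 → exclude; stop.
Optimal diet: bluegill — 1 of 4 types.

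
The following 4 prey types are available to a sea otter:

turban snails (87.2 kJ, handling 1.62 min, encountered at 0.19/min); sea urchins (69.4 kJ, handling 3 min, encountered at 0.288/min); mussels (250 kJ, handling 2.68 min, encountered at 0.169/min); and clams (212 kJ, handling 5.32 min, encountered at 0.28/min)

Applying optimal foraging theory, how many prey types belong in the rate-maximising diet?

3

Rank by E/h (kJ/min): mussels 93.3, turban snails 53.8, clams 39.8, sea urchins 23.1. Include each in turn until the next type's E/h falls below the running intake rate.
Rate on top 1: 29.08. turban snails: 53.8 > 29.08 → include.
Rate on top 2: 33.41. clams: 39.8 > 33.41 → include.
Rate on top 3: 36.36. sea urchins: 23.1 < 36.36 → exclude; stop.
Optimal diet: mussels, turban snails, clams — 3 of 4 types.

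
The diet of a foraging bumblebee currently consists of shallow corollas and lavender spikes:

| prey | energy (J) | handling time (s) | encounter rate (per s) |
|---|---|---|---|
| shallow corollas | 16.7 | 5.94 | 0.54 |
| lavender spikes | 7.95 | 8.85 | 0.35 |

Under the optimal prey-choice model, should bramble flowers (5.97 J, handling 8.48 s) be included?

On shallow corollas and lavender spikes alone, R = ΣλE/(1+Σλh) = 11.8/7.305 = 1.615 J/s.
Profitability of bramble flowers: 5.97/8.48 = 0.704 J/s.
0.704 < 1.615, so adding bramble flowers would lower the average — exclude it.

No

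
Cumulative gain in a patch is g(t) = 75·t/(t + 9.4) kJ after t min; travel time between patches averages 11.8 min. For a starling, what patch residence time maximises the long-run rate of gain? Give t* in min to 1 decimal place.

Maximise g(t)/(T+t): set derivative to zero → g'(t)(T+t) = g(t).
g'(t) = 75·9.4/(t + 9.4)². Setting 75·9.4/(t+9.4)² = 75t/[(t+9.4)(11.8+t)] gives 9.4(11.8+t) = t(t+9.4), so t² = 9.4×11.8 = 110.9.
t* = √110.9 = 10.53 min.

10.5 min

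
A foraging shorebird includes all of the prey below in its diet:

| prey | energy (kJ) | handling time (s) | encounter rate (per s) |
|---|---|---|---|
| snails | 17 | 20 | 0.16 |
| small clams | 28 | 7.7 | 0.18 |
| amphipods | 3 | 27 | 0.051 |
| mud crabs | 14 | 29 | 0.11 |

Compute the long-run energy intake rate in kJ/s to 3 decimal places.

0.931 kJ/s

Energy encountered per unit search time: 0.16×17 + 0.18×28 + 0.051×3 + 0.11×14 = 9.453 kJ/s.
Handling time per unit search time: 0.16×20 + 0.18×7.7 + 0.051×27 + 0.11×29 = 9.153.
Rate = 9.453/(1 + 9.153) = 0.9311 kJ/s.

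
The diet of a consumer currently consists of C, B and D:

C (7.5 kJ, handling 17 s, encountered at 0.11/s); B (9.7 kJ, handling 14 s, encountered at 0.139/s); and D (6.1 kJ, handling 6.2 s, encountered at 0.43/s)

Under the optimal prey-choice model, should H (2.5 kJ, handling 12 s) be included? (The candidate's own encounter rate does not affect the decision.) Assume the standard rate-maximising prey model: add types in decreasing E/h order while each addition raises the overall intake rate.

No

Current rate: (0.11×7.5 + 0.139×9.7 + 0.43×6.1)/(1 + 0.11×17 + 0.139×14 + 0.43×6.2) = 0.641 kJ/s.
H: E/h = 2.5/12 = 0.2083 kJ/s.
0.2083 < 0.641, so adding H would lower the average — exclude it.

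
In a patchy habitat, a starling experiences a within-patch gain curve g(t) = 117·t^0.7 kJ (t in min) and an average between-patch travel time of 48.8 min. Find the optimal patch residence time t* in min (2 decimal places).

Maximise g(t)/(T+t): set derivative to zero → g'(t)(T+t) = g(t).
g'(t) = 0.7·117·t^-0.3. Setting 0.7·117·t^-0.3 = 117·t^0.7/(48.8+t) gives 0.7(48.8+t) = t, so 0.30·t = 0.7×48.8.
t* = 0.7×48.8/0.30 = 113.9 min.

113.87 min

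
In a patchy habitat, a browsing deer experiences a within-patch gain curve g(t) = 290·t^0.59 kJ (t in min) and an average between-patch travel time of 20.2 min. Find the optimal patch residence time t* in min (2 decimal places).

29.07 min

Maximise g(t)/(T+t): set derivative to zero → g'(t)(T+t) = g(t).
g'(t) = 0.59·290·t^-0.41. Setting 0.59·290·t^-0.41 = 290·t^0.59/(20.2+t) gives 0.59(20.2+t) = t, so 0.41·t = 0.59×20.2.
t* = 0.59×20.2/0.41 = 29.07 min.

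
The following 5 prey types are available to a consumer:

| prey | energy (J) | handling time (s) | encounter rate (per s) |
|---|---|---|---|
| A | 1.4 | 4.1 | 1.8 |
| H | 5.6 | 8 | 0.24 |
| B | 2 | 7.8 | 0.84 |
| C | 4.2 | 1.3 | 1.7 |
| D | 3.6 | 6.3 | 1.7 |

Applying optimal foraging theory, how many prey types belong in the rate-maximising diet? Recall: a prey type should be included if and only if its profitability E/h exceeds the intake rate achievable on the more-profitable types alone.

Profitabilities (E/h, J/s): C 3.23, H 0.7, D 0.571, A 0.341, B 0.256. Add prey in this order while the next type's profitability exceeds the intake rate on those already taken.
Rate on top 1: 2.224. H: 0.7 < 2.224 → exclude; stop.
Optimal diet: C — 1 of 5 types.

1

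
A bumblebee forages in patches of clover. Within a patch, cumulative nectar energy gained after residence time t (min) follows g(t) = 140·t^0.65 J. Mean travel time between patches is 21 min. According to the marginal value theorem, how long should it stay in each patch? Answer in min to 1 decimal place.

39.0 min

By the marginal value theorem, leave when the instantaneous gain rate g'(t) equals the habitat-wide average g(t)/(T + t).
g'(t) = 0.65·140·t^-0.35. Setting 0.65·140·t^-0.35 = 140·t^0.65/(21+t) gives 0.65(21+t) = t, so 0.35·t = 0.65×21.
t* = 0.65×21/0.35 = 39 min.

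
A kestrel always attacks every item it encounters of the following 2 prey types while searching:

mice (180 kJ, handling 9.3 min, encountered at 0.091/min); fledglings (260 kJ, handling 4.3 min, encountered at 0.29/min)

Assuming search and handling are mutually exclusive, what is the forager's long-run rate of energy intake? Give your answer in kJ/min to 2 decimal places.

R = (0.091×180 + 0.29×260) / (1 + 0.091×9.3 + 0.29×4.3) = 91.78/3.093 = 29.67 kJ/min.

29.67 kJ/min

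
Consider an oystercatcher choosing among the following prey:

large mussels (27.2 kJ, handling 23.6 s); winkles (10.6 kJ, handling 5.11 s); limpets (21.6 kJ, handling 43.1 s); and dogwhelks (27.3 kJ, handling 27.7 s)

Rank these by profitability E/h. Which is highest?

winkles

Profitability E/h (kJ/s): large mussels = 27.2/23.6 = 1.15, winkles = 10.6/5.11 = 2.07, limpets = 21.6/43.1 = 0.501, dogwhelks = 27.3/27.7 = 0.986.
Ranked: winkles > large mussels > dogwhelks > limpets.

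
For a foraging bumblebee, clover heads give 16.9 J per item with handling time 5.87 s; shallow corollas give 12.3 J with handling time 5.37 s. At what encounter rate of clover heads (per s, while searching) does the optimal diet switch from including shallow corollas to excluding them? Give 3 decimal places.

0.663 per s

The zero-one rule: include shallow corollas iff E₂/h₂ > λE₁/(1+λh₁). Equality gives the switch point.
λE₁h₂ = E₂ + λE₂h₁ ⇒ λ = E₂/(E₁h₂ − E₂h₁) = 12.3/(90.75 − 72.2) = 0.663 per s.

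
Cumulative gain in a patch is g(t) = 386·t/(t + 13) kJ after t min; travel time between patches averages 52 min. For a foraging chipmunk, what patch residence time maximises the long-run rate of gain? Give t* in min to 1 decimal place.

26.0 min

Optimal t* satisfies g'(t*) = g(t*)/(T + t*).
g'(t) = 386·13/(t + 13)². Setting 386·13/(t+13)² = 386t/[(t+13)(52+t)] gives 13(52+t) = t(t+13), so t² = 13×52 = 676.
t* = √676 = 26 min.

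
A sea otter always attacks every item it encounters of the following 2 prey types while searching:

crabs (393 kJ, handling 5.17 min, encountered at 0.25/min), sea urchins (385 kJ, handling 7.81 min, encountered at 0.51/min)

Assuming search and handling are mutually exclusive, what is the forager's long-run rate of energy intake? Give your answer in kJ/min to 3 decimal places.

R = (0.25×393 + 0.51×385) / (1 + 0.25×5.17 + 0.51×7.81) = 294.6/6.276 = 46.94 kJ/min.

46.944 kJ/min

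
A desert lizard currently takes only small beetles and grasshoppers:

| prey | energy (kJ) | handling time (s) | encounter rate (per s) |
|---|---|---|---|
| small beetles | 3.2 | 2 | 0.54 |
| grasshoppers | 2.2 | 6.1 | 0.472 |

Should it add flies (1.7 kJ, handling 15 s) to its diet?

No

Current rate: (0.54×3.2 + 0.472×2.2)/(1 + 0.54×2 + 0.472×6.1) = 0.5578 kJ/s.
flies: E/h = 1.7/15 = 0.1133 kJ/s.
Since 0.1133 < R, time spent handling flies is better spent searching.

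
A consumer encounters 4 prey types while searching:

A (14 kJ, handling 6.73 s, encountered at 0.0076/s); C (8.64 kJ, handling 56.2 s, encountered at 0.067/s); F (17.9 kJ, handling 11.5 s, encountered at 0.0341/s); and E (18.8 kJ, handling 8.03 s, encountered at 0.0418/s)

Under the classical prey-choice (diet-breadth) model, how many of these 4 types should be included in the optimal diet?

3

Profitabilities (E/h, kJ/s): E 2.34, A 2.08, F 1.56, C 0.154. Add prey in this order while the next type's profitability exceeds the intake rate on those already taken.
Rate on top 1: 0.5884. A: 2.08 > 0.5884 → include.
Rate on top 2: 0.6434. F: 1.56 > 0.6434 → include.
Rate on top 3: 0.8447. C: 0.154 < 0.8447 → exclude; stop.
Optimal diet: E, A, F — 3 of 4 types.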